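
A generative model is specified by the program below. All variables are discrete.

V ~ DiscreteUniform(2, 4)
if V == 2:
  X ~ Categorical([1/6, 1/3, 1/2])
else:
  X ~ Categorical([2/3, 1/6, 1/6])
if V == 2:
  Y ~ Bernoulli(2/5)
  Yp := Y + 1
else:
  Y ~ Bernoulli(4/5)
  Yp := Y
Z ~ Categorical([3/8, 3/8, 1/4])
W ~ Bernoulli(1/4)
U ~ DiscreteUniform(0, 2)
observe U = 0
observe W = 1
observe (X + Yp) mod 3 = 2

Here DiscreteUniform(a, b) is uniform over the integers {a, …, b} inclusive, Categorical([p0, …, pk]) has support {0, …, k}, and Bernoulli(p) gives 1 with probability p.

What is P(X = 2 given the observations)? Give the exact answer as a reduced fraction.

Enumerate traces; 18 have nonzero weight after conditioning:
  (V=2, X=0, Y=1, Z=0, W=1, U=0) weight 1/1440
  (V=2, X=0, Y=1, Z=1, W=1, U=0) weight 1/1440
  (V=2, X=0, Y=1, Z=2, W=1, U=0) weight 1/2160
  (V=2, X=1, Y=0, Z=0, W=1, U=0) weight 1/480
  (V=2, X=1, Y=0, Z=1, W=1, U=0) weight 1/480
  (V=2, X=1, Y=0, Z=2, W=1, U=0) weight 1/720
  (V=3, X=1, Y=1, Z=0, W=1, U=0) weight 1/720
  (V=3, X=1, Y=1, Z=1, W=1, U=0) weight 1/720
  (V=3, X=2, Y=0, Z=0, W=1, U=0) weight 1/2880
  … 9 more
Group by X:
  weight(X=0) = 1/540
  weight(X=1) = 7/540
  weight(X=2) = 1/540
Total weight = 1/540 + 7/540 + 1/540 = 1/60
P(X=0 | obs) = 1/540 / 1/60 = 1/9
P(X=1 | obs) = 7/540 / 1/60 = 7/9
P(X=2 | obs) = 1/540 / 1/60 = 1/9

P(X = 2 | obs) = 1/9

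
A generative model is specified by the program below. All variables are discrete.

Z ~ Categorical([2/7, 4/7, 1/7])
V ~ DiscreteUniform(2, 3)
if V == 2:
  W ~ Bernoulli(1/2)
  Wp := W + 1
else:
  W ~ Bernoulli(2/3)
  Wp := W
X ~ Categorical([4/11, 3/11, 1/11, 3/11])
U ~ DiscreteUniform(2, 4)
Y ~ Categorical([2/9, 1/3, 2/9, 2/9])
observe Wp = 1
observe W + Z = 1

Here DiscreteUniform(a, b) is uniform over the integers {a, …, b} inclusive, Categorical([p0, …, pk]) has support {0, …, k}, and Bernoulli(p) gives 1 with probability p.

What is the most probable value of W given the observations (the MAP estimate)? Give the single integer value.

argmax_v P(W = v | obs) = 0

Enumerate traces; 96 have nonzero weight after conditioning:
  (Z=0, V=3, W=1, X=0, U=2, Y=0) weight 16/6237
  (Z=0, V=3, W=1, X=0, U=2, Y=1) weight 8/2079
  (Z=0, V=3, W=1, X=0, U=2, Y=2) weight 16/6237
  (Z=0, V=3, W=1, X=0, U=2, Y=3) weight 16/6237
  (Z=0, V=3, W=1, X=0, U=3, Y=0) weight 16/6237
  (Z=0, V=3, W=1, X=0, U=3, Y=1) weight 8/2079
  (Z=0, V=3, W=1, X=0, U=3, Y=2) weight 16/6237
  (Z=0, V=3, W=1, X=0, U=3, Y=3) weight 16/6237
  (Z=1, V=2, W=0, X=0, U=2, Y=0) weight 8/2079
  … 87 more
Group by W:
  weight(W=0) = 1/7
  weight(W=1) = 2/21
Total weight = 1/7 + 2/21 = 5/21
P(W=0 | obs) = 1/7 / 5/21 = 3/5
P(W=1 | obs) = 2/21 / 5/21 = 2/5
argmax = 0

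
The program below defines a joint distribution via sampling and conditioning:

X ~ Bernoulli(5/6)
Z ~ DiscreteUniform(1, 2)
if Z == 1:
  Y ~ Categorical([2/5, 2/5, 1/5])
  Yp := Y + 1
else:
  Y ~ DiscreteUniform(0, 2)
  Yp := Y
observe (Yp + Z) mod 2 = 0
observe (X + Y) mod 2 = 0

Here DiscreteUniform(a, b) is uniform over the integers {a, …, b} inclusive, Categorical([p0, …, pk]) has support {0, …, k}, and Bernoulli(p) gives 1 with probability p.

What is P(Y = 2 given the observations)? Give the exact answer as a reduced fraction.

P(Y = 2 | obs) = 8/19

Enumerate traces; 4 have nonzero weight after conditioning:
  (X=0, Z=1, Y=0) weight 1/30
  (X=0, Z=1, Y=2) weight 1/60
  (X=0, Z=2, Y=0) weight 1/36
  (X=0, Z=2, Y=2) weight 1/36
Group by Y:
  weight(Y=0) = 11/180
  weight(Y=2) = 2/45
Total weight = 11/180 + 2/45 = 19/180
P(Y=0 | obs) = 11/180 / 19/180 = 11/19
P(Y=2 | obs) = 2/45 / 19/180 = 8/19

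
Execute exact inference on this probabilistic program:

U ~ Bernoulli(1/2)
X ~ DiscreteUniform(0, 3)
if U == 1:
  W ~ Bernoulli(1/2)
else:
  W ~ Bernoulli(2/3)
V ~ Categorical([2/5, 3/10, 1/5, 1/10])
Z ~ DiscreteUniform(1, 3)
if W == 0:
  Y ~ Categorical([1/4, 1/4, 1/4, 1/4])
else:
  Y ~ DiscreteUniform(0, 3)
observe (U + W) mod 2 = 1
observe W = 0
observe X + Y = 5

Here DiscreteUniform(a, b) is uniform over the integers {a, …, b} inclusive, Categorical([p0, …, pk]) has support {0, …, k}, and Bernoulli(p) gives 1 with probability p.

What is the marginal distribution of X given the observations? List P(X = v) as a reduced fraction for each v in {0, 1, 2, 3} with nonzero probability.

Enumerate traces; 24 have nonzero weight after conditioning:
  (U=1, X=2, W=0, V=0, Z=1, Y=3) weight 1/480
  (U=1, X=2, W=0, V=0, Z=2, Y=3) weight 1/480
  (U=1, X=2, W=0, V=0, Z=3, Y=3) weight 1/480
  (U=1, X=2, W=0, V=1, Z=1, Y=3) weight 1/640
  (U=1, X=2, W=0, V=1, Z=2, Y=3) weight 1/640
  (U=1, X=2, W=0, V=1, Z=3, Y=3) weight 1/640
  (U=1, X=2, W=0, V=2, Z=1, Y=3) weight 1/960
  (U=1, X=2, W=0, V=2, Z=2, Y=3) weight 1/960
  (U=1, X=3, W=0, V=0, Z=1, Y=2) weight 1/480
  … 15 more
Group by X:
  weight(X=2) = 1/64
  weight(X=3) = 1/64
Total weight = 1/64 + 1/64 = 1/32
P(X=2 | obs) = 1/64 / 1/32 = 1/2
P(X=3 | obs) = 1/64 / 1/32 = 1/2

P(X=2) = 1/2, P(X=3) = 1/2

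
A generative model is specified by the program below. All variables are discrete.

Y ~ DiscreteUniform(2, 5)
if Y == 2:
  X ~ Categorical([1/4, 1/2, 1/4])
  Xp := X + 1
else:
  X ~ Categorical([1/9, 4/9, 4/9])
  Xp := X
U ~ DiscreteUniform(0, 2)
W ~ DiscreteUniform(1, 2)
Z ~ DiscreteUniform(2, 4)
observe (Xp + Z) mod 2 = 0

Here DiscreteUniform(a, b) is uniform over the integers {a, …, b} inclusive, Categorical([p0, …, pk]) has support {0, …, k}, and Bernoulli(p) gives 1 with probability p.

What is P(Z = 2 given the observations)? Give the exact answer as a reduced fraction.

Enumerate traces; 114 have nonzero weight after conditioning:
  (Y=2, X=0, U=0, W=1, Z=3) weight 1/288
  (Y=2, X=0, U=0, W=2, Z=3) weight 1/288
  (Y=2, X=0, U=1, W=1, Z=3) weight 1/288
  (Y=2, X=0, U=1, W=2, Z=3) weight 1/288
  (Y=2, X=0, U=2, W=1, Z=3) weight 1/288
  (Y=2, X=0, U=2, W=2, Z=3) weight 1/288
  (Y=2, X=1, U=0, W=1, Z=2) weight 1/144
  (Y=2, X=1, U=0, W=1, Z=4) weight 1/144
  … 106 more
Group by Z:
  weight(Z=2) = 13/72
  weight(Z=3) = 11/72
  weight(Z=4) = 13/72
Total weight = 13/72 + 11/72 + 13/72 = 37/72
P(Z=2 | obs) = 13/72 / 37/72 = 13/37
P(Z=3 | obs) = 11/72 / 37/72 = 11/37
P(Z=4 | obs) = 13/72 / 37/72 = 13/37

P(Z = 2 | obs) = 13/37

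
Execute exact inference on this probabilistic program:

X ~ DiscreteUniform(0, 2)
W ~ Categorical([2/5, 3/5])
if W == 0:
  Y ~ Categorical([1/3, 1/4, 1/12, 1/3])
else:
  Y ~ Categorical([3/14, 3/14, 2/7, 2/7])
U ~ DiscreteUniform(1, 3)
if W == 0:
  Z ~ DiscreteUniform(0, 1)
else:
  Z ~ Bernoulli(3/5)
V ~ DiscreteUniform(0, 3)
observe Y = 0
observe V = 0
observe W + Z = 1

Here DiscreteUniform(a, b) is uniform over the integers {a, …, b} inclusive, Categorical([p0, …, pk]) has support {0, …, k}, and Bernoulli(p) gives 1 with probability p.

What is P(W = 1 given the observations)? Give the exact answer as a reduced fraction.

Enumerate traces; 18 have nonzero weight after conditioning:
  (X=0, W=0, Y=0, U=1, Z=1, V=0) weight 1/540
  (X=0, W=0, Y=0, U=2, Z=1, V=0) weight 1/540
  (X=0, W=0, Y=0, U=3, Z=1, V=0) weight 1/540
  (X=0, W=1, Y=0, U=1, Z=0, V=0) weight 1/700
  (X=0, W=1, Y=0, U=2, Z=0, V=0) weight 1/700
  (X=0, W=1, Y=0, U=3, Z=0, V=0) weight 1/700
  (X=1, W=0, Y=0, U=1, Z=1, V=0) weight 1/540
  (X=1, W=0, Y=0, U=2, Z=1, V=0) weight 1/540
  … 10 more
Group by W:
  weight(W=0) = 1/60
  weight(W=1) = 9/700
Total weight = 1/60 + 9/700 = 31/1050
P(W=0 | obs) = 1/60 / 31/1050 = 35/62
P(W=1 | obs) = 9/700 / 31/1050 = 27/62

P(W = 1 | obs) = 27/62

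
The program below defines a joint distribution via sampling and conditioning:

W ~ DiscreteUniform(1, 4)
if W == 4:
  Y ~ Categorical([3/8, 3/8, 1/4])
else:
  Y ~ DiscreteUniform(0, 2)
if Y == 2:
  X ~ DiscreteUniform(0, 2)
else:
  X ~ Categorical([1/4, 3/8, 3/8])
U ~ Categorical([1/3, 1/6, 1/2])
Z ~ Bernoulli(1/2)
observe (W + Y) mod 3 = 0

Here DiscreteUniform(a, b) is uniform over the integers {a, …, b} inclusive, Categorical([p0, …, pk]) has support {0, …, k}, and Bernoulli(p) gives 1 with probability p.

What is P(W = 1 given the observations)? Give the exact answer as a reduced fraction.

Enumerate traces; 72 have nonzero weight after conditioning:
  (W=1, Y=2, X=0, U=0, Z=0) weight 1/216
  (W=1, Y=2, X=0, U=0, Z=1) weight 1/216
  (W=1, Y=2, X=0, U=1, Z=0) weight 1/432
  (W=1, Y=2, X=0, U=1, Z=1) weight 1/432
  (W=1, Y=2, X=0, U=2, Z=0) weight 1/144
  (W=1, Y=2, X=0, U=2, Z=1) weight 1/144
  (W=1, Y=2, X=1, U=0, Z=0) weight 1/216
  (W=1, Y=2, X=1, U=0, Z=1) weight 1/216
  (W=2, Y=1, X=0, U=0, Z=0) weight 1/288
  (W=3, Y=0, X=0, U=0, Z=0) weight 1/288
  … 62 more
Group by W:
  weight(W=1) = 1/12
  weight(W=2) = 1/12
  weight(W=3) = 1/12
  weight(W=4) = 1/16
Total weight = 1/12 + 1/12 + 1/12 + 1/16 = 5/16
P(W=1 | obs) = 1/12 / 5/16 = 4/15
P(W=2 | obs) = 1/12 / 5/16 = 4/15
P(W=3 | obs) = 1/12 / 5/16 = 4/15
P(W=4 | obs) = 1/16 / 5/16 = 1/5

P(W = 1 | obs) = 4/15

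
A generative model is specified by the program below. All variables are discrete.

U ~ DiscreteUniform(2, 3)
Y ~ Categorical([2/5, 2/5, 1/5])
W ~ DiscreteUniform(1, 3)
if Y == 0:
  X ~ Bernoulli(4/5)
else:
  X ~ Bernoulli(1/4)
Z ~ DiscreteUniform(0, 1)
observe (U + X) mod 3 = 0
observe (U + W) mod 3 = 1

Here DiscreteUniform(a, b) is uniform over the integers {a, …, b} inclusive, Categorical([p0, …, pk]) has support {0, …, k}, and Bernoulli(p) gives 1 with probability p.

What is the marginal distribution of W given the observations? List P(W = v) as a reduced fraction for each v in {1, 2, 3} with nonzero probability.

Enumerate traces; 12 have nonzero weight after conditioning:
  (U=2, Y=0, W=2, X=1, Z=0) weight 2/75
  (U=2, Y=0, W=2, X=1, Z=1) weight 2/75
  (U=2, Y=1, W=2, X=1, Z=0) weight 1/120
  (U=2, Y=1, W=2, X=1, Z=1) weight 1/120
  (U=2, Y=2, W=2, X=1, Z=0) weight 1/240
  (U=2, Y=2, W=2, X=1, Z=1) weight 1/240
  (U=3, Y=0, W=1, X=0, Z=0) weight 1/150
  (U=3, Y=0, W=1, X=0, Z=1) weight 1/150
  … 4 more
Group by W:
  weight(W=1) = 53/600
  weight(W=2) = 47/600
Total weight = 53/600 + 47/600 = 1/6
P(W=1 | obs) = 53/600 / 1/6 = 53/100
P(W=2 | obs) = 47/600 / 1/6 = 47/100

P(W=1) = 53/100, P(W=2) = 47/100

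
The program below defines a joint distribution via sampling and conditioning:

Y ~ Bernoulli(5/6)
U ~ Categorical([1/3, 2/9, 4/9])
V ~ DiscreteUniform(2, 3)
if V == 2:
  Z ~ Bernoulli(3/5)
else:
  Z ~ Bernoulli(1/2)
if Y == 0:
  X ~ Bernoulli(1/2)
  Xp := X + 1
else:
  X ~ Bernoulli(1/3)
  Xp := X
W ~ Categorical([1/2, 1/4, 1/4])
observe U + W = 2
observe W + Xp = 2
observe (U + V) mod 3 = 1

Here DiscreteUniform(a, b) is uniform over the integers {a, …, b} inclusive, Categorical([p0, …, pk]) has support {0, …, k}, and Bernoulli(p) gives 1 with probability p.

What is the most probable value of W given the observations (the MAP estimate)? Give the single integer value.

argmax_v P(W = v | obs) = 1

Enumerate traces; 6 have nonzero weight after conditioning:
  (Y=0, U=1, V=3, Z=0, X=0, W=1) weight 1/864
  (Y=0, U=1, V=3, Z=1, X=0, W=1) weight 1/864
  (Y=0, U=2, V=2, Z=0, X=1, W=0) weight 1/270
  (Y=0, U=2, V=2, Z=1, X=1, W=0) weight 1/180
  (Y=1, U=1, V=3, Z=0, X=1, W=1) weight 5/1296
  (Y=1, U=1, V=3, Z=1, X=1, W=1) weight 5/1296
Group by W:
  weight(W=0) = 1/108
  weight(W=1) = 13/1296
Total weight = 1/108 + 13/1296 = 25/1296
P(W=0 | obs) = 1/108 / 25/1296 = 12/25
P(W=1 | obs) = 13/1296 / 25/1296 = 13/25
argmax = 1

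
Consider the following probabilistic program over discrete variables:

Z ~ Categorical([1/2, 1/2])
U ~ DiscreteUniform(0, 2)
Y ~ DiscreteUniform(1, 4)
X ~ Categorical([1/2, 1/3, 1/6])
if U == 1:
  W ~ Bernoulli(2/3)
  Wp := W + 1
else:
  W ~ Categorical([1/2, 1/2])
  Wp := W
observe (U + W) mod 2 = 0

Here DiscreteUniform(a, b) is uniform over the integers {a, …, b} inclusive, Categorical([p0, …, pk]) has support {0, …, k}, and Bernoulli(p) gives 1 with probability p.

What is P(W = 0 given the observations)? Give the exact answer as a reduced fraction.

P(W = 0 | obs) = 3/5

Enumerate traces; 72 have nonzero weight after conditioning:
  (Z=0, U=0, Y=1, X=0, W=0) weight 1/96
  (Z=0, U=0, Y=1, X=1, W=0) weight 1/144
  (Z=0, U=0, Y=1, X=2, W=0) weight 1/288
  (Z=0, U=0, Y=2, X=0, W=0) weight 1/96
  (Z=0, U=0, Y=2, X=1, W=0) weight 1/144
  (Z=0, U=0, Y=2, X=2, W=0) weight 1/288
  (Z=0, U=0, Y=3, X=0, W=0) weight 1/96
  (Z=0, U=0, Y=3, X=1, W=0) weight 1/144
  (Z=0, U=1, Y=1, X=0, W=1) weight 1/72
  … 63 more
Group by W:
  weight(W=0) = 1/3
  weight(W=1) = 2/9
Total weight = 1/3 + 2/9 = 5/9
P(W=0 | obs) = 1/3 / 5/9 = 3/5
P(W=1 | obs) = 2/9 / 5/9 = 2/5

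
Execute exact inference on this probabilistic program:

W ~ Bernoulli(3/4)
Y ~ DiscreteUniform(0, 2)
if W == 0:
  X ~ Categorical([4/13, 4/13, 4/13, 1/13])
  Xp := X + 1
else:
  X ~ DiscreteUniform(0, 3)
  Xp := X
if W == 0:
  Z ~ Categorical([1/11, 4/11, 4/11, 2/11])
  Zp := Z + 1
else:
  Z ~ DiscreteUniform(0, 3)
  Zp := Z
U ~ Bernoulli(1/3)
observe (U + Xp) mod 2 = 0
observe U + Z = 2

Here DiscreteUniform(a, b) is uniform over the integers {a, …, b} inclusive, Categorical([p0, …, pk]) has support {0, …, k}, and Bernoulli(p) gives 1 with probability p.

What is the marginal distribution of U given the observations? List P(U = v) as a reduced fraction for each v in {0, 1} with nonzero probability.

P(U=0) = 1178/1863, P(U=1) = 685/1863

Enumerate traces; 24 have nonzero weight after conditioning:
  (W=0, Y=0, X=0, Z=1, U=1) weight 4/1287
  (W=0, Y=0, X=1, Z=2, U=0) weight 8/1287
  (W=0, Y=0, X=2, Z=1, U=1) weight 4/1287
  (W=0, Y=0, X=3, Z=2, U=0) weight 2/1287
  (W=0, Y=1, X=0, Z=1, U=1) weight 4/1287
  (W=0, Y=1, X=1, Z=2, U=0) weight 8/1287
  (W=0, Y=1, X=2, Z=1, U=1) weight 4/1287
  (W=0, Y=1, X=3, Z=2, U=0) weight 2/1287
  … 16 more
Group by U:
  weight(U=0) = 589/6864
  weight(U=1) = 685/13728
Total weight = 589/6864 + 685/13728 = 621/4576
P(U=0 | obs) = 589/6864 / 621/4576 = 1178/1863
P(U=1 | obs) = 685/13728 / 621/4576 = 685/1863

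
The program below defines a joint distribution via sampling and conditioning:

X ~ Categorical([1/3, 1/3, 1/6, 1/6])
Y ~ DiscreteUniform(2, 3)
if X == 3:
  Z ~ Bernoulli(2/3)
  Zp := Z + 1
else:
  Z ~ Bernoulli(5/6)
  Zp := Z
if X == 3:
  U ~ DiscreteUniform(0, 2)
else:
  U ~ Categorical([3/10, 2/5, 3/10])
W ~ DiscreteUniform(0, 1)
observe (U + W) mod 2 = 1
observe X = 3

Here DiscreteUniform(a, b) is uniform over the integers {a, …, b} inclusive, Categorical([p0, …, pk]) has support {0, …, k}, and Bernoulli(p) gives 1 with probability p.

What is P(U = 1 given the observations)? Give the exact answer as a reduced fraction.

Enumerate traces; 12 have nonzero weight after conditioning:
  (X=3, Y=2, Z=0, U=0, W=1) weight 1/216
  (X=3, Y=2, Z=0, U=1, W=0) weight 1/216
  (X=3, Y=2, Z=0, U=2, W=1) weight 1/216
  (X=3, Y=2, Z=1, U=0, W=1) weight 1/108
  (X=3, Y=2, Z=1, U=1, W=0) weight 1/108
  (X=3, Y=2, Z=1, U=2, W=1) weight 1/108
  (X=3, Y=3, Z=0, U=0, W=1) weight 1/216
  (X=3, Y=3, Z=0, U=1, W=0) weight 1/216
  … 4 more
Group by U:
  weight(U=0) = 1/36
  weight(U=1) = 1/36
  weight(U=2) = 1/36
Total weight = 1/36 + 1/36 + 1/36 = 1/12
P(U=0 | obs) = 1/36 / 1/12 = 1/3
P(U=1 | obs) = 1/36 / 1/12 = 1/3
P(U=2 | obs) = 1/36 / 1/12 = 1/3

P(U = 1 | obs) = 1/3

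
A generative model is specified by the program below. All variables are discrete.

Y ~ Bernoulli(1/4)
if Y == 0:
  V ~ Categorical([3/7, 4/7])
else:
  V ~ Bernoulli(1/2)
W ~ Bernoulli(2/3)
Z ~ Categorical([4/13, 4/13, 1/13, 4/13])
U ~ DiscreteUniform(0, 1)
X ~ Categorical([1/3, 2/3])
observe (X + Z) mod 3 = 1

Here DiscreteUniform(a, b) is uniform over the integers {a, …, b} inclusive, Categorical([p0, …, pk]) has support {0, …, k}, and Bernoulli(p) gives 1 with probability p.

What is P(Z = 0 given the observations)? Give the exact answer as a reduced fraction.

P(Z = 0 | obs) = 2/5

Enumerate traces; 48 have nonzero weight after conditioning:
  (Y=0, V=0, W=0, Z=0, U=0, X=1) weight 1/91
  (Y=0, V=0, W=0, Z=0, U=1, X=1) weight 1/91
  (Y=0, V=0, W=0, Z=1, U=0, X=0) weight 1/182
  (Y=0, V=0, W=0, Z=1, U=1, X=0) weight 1/182
  (Y=0, V=0, W=0, Z=3, U=0, X=1) weight 1/91
  (Y=0, V=0, W=0, Z=3, U=1, X=1) weight 1/91
  (Y=0, V=0, W=1, Z=0, U=0, X=1) weight 2/91
  (Y=0, V=0, W=1, Z=0, U=1, X=1) weight 2/91
  … 40 more
Group by Z:
  weight(Z=0) = 8/39
  weight(Z=1) = 4/39
  weight(Z=3) = 8/39
Total weight = 8/39 + 4/39 + 8/39 = 20/39
P(Z=0 | obs) = 8/39 / 20/39 = 2/5
P(Z=1 | obs) = 4/39 / 20/39 = 1/5
P(Z=3 | obs) = 8/39 / 20/39 = 2/5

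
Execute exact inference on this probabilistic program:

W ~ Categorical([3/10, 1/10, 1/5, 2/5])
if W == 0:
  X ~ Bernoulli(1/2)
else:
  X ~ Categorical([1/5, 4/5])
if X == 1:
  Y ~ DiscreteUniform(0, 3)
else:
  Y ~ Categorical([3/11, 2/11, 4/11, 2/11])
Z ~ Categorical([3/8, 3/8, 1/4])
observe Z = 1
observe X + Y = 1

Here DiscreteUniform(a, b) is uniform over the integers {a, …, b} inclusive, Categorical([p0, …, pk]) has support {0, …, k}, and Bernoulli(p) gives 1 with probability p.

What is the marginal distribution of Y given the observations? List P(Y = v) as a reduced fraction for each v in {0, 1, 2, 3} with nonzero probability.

Enumerate traces; 8 have nonzero weight after conditioning:
  (W=0, X=0, Y=1, Z=1) weight 9/880
  (W=0, X=1, Y=0, Z=1) weight 9/640
  (W=1, X=0, Y=1, Z=1) weight 3/2200
  (W=1, X=1, Y=0, Z=1) weight 3/400
  (W=2, X=0, Y=1, Z=1) weight 3/1100
  (W=2, X=1, Y=0, Z=1) weight 3/200
  (W=3, X=0, Y=1, Z=1) weight 3/550
  (W=3, X=1, Y=0, Z=1) weight 3/100
Group by Y:
  weight(Y=0) = 213/3200
  weight(Y=1) = 87/4400
Total weight = 213/3200 + 87/4400 = 3039/35200
P(Y=0 | obs) = 213/3200 / 3039/35200 = 781/1013
P(Y=1 | obs) = 87/4400 / 3039/35200 = 232/1013

P(Y=0) = 781/1013, P(Y=1) = 232/1013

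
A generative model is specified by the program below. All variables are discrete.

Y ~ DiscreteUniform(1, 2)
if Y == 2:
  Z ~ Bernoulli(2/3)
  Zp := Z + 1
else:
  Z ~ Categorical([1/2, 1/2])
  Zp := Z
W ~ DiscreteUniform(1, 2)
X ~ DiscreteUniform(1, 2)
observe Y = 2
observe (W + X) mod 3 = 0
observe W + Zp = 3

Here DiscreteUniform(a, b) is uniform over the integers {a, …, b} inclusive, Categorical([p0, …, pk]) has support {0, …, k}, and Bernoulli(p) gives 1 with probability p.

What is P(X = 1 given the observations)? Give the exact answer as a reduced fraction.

P(X = 1 | obs) = 1/3

Enumerate traces; 2 have nonzero weight after conditioning:
  (Y=2, Z=0, W=2, X=1) weight 1/24
  (Y=2, Z=1, W=1, X=2) weight 1/12
Group by X:
  weight(X=1) = 1/24
  weight(X=2) = 1/12
Total weight = 1/24 + 1/12 = 1/8
P(X=1 | obs) = 1/24 / 1/8 = 1/3
P(X=2 | obs) = 1/12 / 1/8 = 2/3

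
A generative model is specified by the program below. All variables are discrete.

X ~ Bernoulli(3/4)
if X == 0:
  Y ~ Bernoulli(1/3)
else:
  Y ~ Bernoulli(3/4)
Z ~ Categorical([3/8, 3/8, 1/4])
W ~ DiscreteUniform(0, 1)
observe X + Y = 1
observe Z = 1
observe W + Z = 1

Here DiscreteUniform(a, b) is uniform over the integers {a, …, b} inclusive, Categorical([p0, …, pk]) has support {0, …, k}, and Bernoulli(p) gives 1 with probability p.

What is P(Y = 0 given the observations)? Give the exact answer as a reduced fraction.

P(Y = 0 | obs) = 9/13

Enumerate traces; 2 have nonzero weight after conditioning:
  (X=0, Y=1, Z=1, W=0) weight 1/64
  (X=1, Y=0, Z=1, W=0) weight 9/256
Group by Y:
  weight(Y=0) = 9/256
  weight(Y=1) = 1/64
Total weight = 9/256 + 1/64 = 13/256
P(Y=0 | obs) = 9/256 / 13/256 = 9/13
P(Y=1 | obs) = 1/64 / 13/256 = 4/13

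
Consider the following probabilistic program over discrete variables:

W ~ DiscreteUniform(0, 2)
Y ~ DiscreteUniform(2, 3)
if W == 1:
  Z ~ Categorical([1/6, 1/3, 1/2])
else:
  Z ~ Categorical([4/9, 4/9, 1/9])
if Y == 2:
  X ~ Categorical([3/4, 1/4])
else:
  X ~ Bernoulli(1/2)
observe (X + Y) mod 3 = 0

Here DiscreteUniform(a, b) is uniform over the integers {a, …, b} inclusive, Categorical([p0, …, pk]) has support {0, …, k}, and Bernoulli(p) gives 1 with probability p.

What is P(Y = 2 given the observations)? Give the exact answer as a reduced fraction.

Enumerate traces; 18 have nonzero weight after conditioning:
  (W=0, Y=2, Z=0, X=1) weight 1/54
  (W=0, Y=2, Z=1, X=1) weight 1/54
  (W=0, Y=2, Z=2, X=1) weight 1/216
  (W=0, Y=3, Z=0, X=0) weight 1/27
  (W=0, Y=3, Z=1, X=0) weight 1/27
  (W=0, Y=3, Z=2, X=0) weight 1/108
  (W=1, Y=2, Z=0, X=1) weight 1/144
  (W=1, Y=2, Z=1, X=1) weight 1/72
  … 10 more
Group by Y:
  weight(Y=2) = 1/8
  weight(Y=3) = 1/4
Total weight = 1/8 + 1/4 = 3/8
P(Y=2 | obs) = 1/8 / 3/8 = 1/3
P(Y=3 | obs) = 1/4 / 3/8 = 2/3

P(Y = 2 | obs) = 1/3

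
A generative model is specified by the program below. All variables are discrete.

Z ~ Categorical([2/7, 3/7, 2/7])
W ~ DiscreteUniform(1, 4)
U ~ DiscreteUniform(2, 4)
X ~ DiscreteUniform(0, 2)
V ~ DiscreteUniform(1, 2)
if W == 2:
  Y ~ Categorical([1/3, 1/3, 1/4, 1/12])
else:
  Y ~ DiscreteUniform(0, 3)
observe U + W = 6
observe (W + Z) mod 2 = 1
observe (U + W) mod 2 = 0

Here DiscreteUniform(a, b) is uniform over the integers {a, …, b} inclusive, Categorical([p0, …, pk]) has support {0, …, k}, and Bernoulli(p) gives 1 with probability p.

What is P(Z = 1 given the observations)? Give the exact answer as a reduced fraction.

Enumerate traces; 96 have nonzero weight after conditioning:
  (Z=0, W=3, U=3, X=0, V=1, Y=0) weight 1/1008
  (Z=0, W=3, U=3, X=0, V=1, Y=1) weight 1/1008
  (Z=0, W=3, U=3, X=0, V=1, Y=2) weight 1/1008
  (Z=0, W=3, U=3, X=0, V=1, Y=3) weight 1/1008
  (Z=0, W=3, U=3, X=0, V=2, Y=0) weight 1/1008
  (Z=0, W=3, U=3, X=0, V=2, Y=1) weight 1/1008
  (Z=0, W=3, U=3, X=0, V=2, Y=2) weight 1/1008
  (Z=0, W=3, U=3, X=0, V=2, Y=3) weight 1/1008
  (Z=1, W=2, U=4, X=0, V=1, Y=0) weight 1/504
  (Z=2, W=3, U=3, X=0, V=1, Y=0) weight 1/1008
  … 86 more
Group by Z:
  weight(Z=0) = 1/42
  weight(Z=1) = 1/14
  weight(Z=2) = 1/42
Total weight = 1/42 + 1/14 + 1/42 = 5/42
P(Z=0 | obs) = 1/42 / 5/42 = 1/5
P(Z=1 | obs) = 1/14 / 5/42 = 3/5
P(Z=2 | obs) = 1/42 / 5/42 = 1/5

P(Z = 1 | obs) = 3/5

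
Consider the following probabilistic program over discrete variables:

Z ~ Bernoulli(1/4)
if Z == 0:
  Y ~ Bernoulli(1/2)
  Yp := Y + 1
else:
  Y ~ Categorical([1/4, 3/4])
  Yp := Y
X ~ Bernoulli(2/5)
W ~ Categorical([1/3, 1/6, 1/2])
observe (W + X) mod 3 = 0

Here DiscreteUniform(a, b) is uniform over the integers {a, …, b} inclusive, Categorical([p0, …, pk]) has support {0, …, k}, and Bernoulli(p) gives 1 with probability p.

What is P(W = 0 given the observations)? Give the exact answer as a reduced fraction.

P(W = 0 | obs) = 1/2

Enumerate traces; 8 have nonzero weight after conditioning:
  (Z=0, Y=0, X=0, W=0) weight 3/40
  (Z=0, Y=0, X=1, W=2) weight 3/40
  (Z=0, Y=1, X=0, W=0) weight 3/40
  (Z=0, Y=1, X=1, W=2) weight 3/40
  (Z=1, Y=0, X=0, W=0) weight 1/80
  (Z=1, Y=0, X=1, W=2) weight 1/80
  (Z=1, Y=1, X=0, W=0) weight 3/80
  (Z=1, Y=1, X=1, W=2) weight 3/80
Group by W:
  weight(W=0) = 1/5
  weight(W=2) = 1/5
Total weight = 1/5 + 1/5 = 2/5
P(W=0 | obs) = 1/5 / 2/5 = 1/2
P(W=2 | obs) = 1/5 / 2/5 = 1/2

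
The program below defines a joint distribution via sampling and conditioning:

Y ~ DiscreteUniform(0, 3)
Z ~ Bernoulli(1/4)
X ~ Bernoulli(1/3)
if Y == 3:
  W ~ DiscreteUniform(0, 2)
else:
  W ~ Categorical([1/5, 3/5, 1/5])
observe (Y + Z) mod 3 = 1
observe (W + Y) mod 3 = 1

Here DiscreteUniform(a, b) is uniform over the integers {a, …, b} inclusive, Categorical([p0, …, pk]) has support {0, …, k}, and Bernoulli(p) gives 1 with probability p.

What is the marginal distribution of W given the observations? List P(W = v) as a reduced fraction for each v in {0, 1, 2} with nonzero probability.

Enumerate traces; 6 have nonzero weight after conditioning:
  (Y=0, Z=1, X=0, W=1) weight 1/40
  (Y=0, Z=1, X=1, W=1) weight 1/80
  (Y=1, Z=0, X=0, W=0) weight 1/40
  (Y=1, Z=0, X=1, W=0) weight 1/80
  (Y=3, Z=1, X=0, W=1) weight 1/72
  (Y=3, Z=1, X=1, W=1) weight 1/144
Group by W:
  weight(W=0) = 3/80
  weight(W=1) = 7/120
Total weight = 3/80 + 7/120 = 23/240
P(W=0 | obs) = 3/80 / 23/240 = 9/23
P(W=1 | obs) = 7/120 / 23/240 = 14/23

P(W=0) = 9/23, P(W=1) = 14/23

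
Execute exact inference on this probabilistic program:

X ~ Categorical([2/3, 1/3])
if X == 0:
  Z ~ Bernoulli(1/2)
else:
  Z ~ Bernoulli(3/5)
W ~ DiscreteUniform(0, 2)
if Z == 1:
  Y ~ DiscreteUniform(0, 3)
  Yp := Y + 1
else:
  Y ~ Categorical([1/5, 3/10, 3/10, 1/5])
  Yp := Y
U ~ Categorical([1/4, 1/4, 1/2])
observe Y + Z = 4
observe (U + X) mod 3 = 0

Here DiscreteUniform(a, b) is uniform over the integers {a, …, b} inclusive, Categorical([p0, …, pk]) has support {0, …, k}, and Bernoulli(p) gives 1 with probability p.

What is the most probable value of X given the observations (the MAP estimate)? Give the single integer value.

Enumerate traces; 6 have nonzero weight after conditioning:
  (X=0, Z=1, W=0, Y=3, U=0) weight 1/144
  (X=0, Z=1, W=1, Y=3, U=0) weight 1/144
  (X=0, Z=1, W=2, Y=3, U=0) weight 1/144
  (X=1, Z=1, W=0, Y=3, U=2) weight 1/120
  (X=1, Z=1, W=1, Y=3, U=2) weight 1/120
  (X=1, Z=1, W=2, Y=3, U=2) weight 1/120
Group by X:
  weight(X=0) = 1/48
  weight(X=1) = 1/40
Total weight = 1/48 + 1/40 = 11/240
P(X=0 | obs) = 1/48 / 11/240 = 5/11
P(X=1 | obs) = 1/40 / 11/240 = 6/11
argmax = 1

argmax_v P(X = v | obs) = 1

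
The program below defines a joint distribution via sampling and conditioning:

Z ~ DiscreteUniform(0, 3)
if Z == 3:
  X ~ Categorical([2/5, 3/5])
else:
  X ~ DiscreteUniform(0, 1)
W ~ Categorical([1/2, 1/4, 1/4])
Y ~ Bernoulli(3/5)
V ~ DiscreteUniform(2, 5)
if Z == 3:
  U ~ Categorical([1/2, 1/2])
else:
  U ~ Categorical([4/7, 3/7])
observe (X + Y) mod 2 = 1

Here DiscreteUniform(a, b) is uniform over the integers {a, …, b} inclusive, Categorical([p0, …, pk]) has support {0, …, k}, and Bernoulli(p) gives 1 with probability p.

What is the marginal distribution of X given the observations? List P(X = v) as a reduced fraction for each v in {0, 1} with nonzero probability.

P(X=0) = 19/33, P(X=1) = 14/33

Enumerate traces; 192 have nonzero weight after conditioning:
  (Z=0, X=0, W=0, Y=1, V=2, U=0) weight 3/560
  (Z=0, X=0, W=0, Y=1, V=2, U=1) weight 9/2240
  (Z=0, X=0, W=0, Y=1, V=3, U=0) weight 3/560
  (Z=0, X=0, W=0, Y=1, V=3, U=1) weight 9/2240
  (Z=0, X=0, W=0, Y=1, V=4, U=0) weight 3/560
  (Z=0, X=0, W=0, Y=1, V=4, U=1) weight 9/2240
  (Z=0, X=0, W=0, Y=1, V=5, U=0) weight 3/560
  (Z=0, X=0, W=0, Y=1, V=5, U=1) weight 9/2240
  (Z=0, X=1, W=0, Y=0, V=2, U=0) weight 1/280
  … 183 more
Group by X:
  weight(X=0) = 57/200
  weight(X=1) = 21/100
Total weight = 57/200 + 21/100 = 99/200
P(X=0 | obs) = 57/200 / 99/200 = 19/33
P(X=1 | obs) = 21/100 / 99/200 = 14/33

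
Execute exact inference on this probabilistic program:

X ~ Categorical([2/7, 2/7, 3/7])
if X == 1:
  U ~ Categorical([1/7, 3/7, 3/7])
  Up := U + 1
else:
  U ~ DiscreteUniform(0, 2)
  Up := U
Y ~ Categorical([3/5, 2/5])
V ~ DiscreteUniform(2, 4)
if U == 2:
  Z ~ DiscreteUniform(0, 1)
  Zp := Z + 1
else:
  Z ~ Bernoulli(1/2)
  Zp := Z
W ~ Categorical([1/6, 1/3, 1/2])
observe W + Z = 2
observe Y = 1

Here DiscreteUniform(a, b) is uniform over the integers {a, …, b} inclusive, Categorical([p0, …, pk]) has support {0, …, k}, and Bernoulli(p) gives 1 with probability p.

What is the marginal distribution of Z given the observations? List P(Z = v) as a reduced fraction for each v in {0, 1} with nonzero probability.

P(Z=0) = 3/5, P(Z=1) = 2/5

Enumerate traces; 54 have nonzero weight after conditioning:
  (X=0, U=0, Y=1, V=2, Z=0, W=2) weight 1/315
  (X=0, U=0, Y=1, V=2, Z=1, W=1) weight 2/945
  (X=0, U=0, Y=1, V=3, Z=0, W=2) weight 1/315
  (X=0, U=0, Y=1, V=3, Z=1, W=1) weight 2/945
  (X=0, U=0, Y=1, V=4, Z=0, W=2) weight 1/315
  (X=0, U=0, Y=1, V=4, Z=1, W=1) weight 2/945
  (X=0, U=1, Y=1, V=2, Z=0, W=2) weight 1/315
  (X=0, U=1, Y=1, V=2, Z=1, W=1) weight 2/945
  … 46 more
Group by Z:
  weight(Z=0) = 1/10
  weight(Z=1) = 1/15
Total weight = 1/10 + 1/15 = 1/6
P(Z=0 | obs) = 1/10 / 1/6 = 3/5
P(Z=1 | obs) = 1/15 / 1/6 = 2/5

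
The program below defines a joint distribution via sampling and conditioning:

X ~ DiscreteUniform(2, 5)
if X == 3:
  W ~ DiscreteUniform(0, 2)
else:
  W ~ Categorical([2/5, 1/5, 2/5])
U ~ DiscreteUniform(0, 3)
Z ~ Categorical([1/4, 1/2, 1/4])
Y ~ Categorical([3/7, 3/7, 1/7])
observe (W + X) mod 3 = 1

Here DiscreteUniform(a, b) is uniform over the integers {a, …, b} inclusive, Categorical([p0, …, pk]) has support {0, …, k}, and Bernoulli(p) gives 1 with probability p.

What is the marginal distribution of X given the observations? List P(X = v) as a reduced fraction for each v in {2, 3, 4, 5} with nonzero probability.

P(X=2) = 6/23, P(X=3) = 5/23, P(X=4) = 6/23, P(X=5) = 6/23

Enumerate traces; 144 have nonzero weight after conditioning:
  (X=2, W=2, U=0, Z=0, Y=0) weight 3/1120
  (X=2, W=2, U=0, Z=0, Y=1) weight 3/1120
  (X=2, W=2, U=0, Z=0, Y=2) weight 1/1120
  (X=2, W=2, U=0, Z=1, Y=0) weight 3/560
  (X=2, W=2, U=0, Z=1, Y=1) weight 3/560
  (X=2, W=2, U=0, Z=1, Y=2) weight 1/560
  (X=2, W=2, U=0, Z=2, Y=0) weight 3/1120
  (X=2, W=2, U=0, Z=2, Y=1) weight 3/1120
  (X=3, W=1, U=0, Z=0, Y=0) weight 1/448
  (X=4, W=0, U=0, Z=0, Y=0) weight 3/1120
  … 134 more
Group by X:
  weight(X=2) = 1/10
  weight(X=3) = 1/12
  weight(X=4) = 1/10
  weight(X=5) = 1/10
Total weight = 1/10 + 1/12 + 1/10 + 1/10 = 23/60
P(X=2 | obs) = 1/10 / 23/60 = 6/23
P(X=3 | obs) = 1/12 / 23/60 = 5/23
P(X=4 | obs) = 1/10 / 23/60 = 6/23
P(X=5 | obs) = 1/10 / 23/60 = 6/23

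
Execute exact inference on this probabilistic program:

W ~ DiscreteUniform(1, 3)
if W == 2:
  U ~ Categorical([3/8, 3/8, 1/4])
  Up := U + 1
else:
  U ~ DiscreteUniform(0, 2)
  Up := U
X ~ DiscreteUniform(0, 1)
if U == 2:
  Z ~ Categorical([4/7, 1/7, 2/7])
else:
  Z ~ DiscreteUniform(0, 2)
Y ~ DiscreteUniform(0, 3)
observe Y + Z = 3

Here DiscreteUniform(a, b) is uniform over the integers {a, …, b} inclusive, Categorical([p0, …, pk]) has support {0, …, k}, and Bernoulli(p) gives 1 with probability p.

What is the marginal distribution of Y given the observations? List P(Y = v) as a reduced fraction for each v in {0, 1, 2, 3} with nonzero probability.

P(Y=1) = 241/756, P(Y=2) = 52/189, P(Y=3) = 307/756

Enumerate traces; 54 have nonzero weight after conditioning:
  (W=1, U=0, X=0, Z=0, Y=3) weight 1/216
  (W=1, U=0, X=0, Z=1, Y=2) weight 1/216
  (W=1, U=0, X=0, Z=2, Y=1) weight 1/216
  (W=1, U=0, X=1, Z=0, Y=3) weight 1/216
  (W=1, U=0, X=1, Z=1, Y=2) weight 1/216
  (W=1, U=0, X=1, Z=2, Y=1) weight 1/216
  (W=1, U=1, X=0, Z=0, Y=3) weight 1/216
  (W=1, U=1, X=0, Z=1, Y=2) weight 1/216
  … 46 more
Group by Y:
  weight(Y=1) = 241/3024
  weight(Y=2) = 13/189
  weight(Y=3) = 307/3024
Total weight = 241/3024 + 13/189 + 307/3024 = 1/4
P(Y=1 | obs) = 241/3024 / 1/4 = 241/756
P(Y=2 | obs) = 13/189 / 1/4 = 52/189
P(Y=3 | obs) = 307/3024 / 1/4 = 307/756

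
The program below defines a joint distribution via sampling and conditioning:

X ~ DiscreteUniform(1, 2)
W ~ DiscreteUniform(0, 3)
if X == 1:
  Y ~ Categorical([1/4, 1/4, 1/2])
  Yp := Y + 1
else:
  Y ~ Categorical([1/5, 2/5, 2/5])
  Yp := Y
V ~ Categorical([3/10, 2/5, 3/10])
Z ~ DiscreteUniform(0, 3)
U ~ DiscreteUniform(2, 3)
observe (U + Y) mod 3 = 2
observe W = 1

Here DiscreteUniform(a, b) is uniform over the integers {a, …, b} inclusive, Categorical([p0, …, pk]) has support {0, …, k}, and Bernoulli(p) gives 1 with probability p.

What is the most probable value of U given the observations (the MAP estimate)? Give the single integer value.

argmax_v P(U = v | obs) = 3

Enumerate traces; 48 have nonzero weight after conditioning:
  (X=1, W=1, Y=0, V=0, Z=0, U=2) weight 3/2560
  (X=1, W=1, Y=0, V=0, Z=1, U=2) weight 3/2560
  (X=1, W=1, Y=0, V=0, Z=2, U=2) weight 3/2560
  (X=1, W=1, Y=0, V=0, Z=3, U=2) weight 3/2560
  (X=1, W=1, Y=0, V=1, Z=0, U=2) weight 1/640
  (X=1, W=1, Y=0, V=1, Z=1, U=2) weight 1/640
  (X=1, W=1, Y=0, V=1, Z=2, U=2) weight 1/640
  (X=1, W=1, Y=0, V=1, Z=3, U=2) weight 1/640
  (X=1, W=1, Y=2, V=0, Z=0, U=3) weight 3/1280
  … 39 more
Group by U:
  weight(U=2) = 9/320
  weight(U=3) = 9/160
Total weight = 9/320 + 9/160 = 27/320
P(U=2 | obs) = 9/320 / 27/320 = 1/3
P(U=3 | obs) = 9/160 / 27/320 = 2/3
argmax = 3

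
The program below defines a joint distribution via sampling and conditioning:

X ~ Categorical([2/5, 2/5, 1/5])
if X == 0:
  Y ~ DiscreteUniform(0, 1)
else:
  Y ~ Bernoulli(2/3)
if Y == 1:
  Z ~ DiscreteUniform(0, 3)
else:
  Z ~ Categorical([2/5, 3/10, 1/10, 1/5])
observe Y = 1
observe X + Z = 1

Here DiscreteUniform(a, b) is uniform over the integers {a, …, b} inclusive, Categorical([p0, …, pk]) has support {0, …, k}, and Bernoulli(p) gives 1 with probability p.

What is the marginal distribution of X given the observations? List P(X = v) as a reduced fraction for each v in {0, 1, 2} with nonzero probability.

Enumerate traces; 2 have nonzero weight after conditioning:
  (X=0, Y=1, Z=1) weight 1/20
  (X=1, Y=1, Z=0) weight 1/15
Group by X:
  weight(X=0) = 1/20
  weight(X=1) = 1/15
Total weight = 1/20 + 1/15 = 7/60
P(X=0 | obs) = 1/20 / 7/60 = 3/7
P(X=1 | obs) = 1/15 / 7/60 = 4/7

P(X=0) = 3/7, P(X=1) = 4/7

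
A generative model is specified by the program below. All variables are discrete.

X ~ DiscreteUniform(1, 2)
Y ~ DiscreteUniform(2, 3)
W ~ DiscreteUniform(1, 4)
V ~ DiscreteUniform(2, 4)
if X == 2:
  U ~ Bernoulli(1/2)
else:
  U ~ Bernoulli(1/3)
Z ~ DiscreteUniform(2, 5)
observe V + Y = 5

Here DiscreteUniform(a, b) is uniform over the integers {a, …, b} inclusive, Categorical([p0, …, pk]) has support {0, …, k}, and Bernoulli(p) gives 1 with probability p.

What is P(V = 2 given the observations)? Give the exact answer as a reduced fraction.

Enumerate traces; 128 have nonzero weight after conditioning:
  (X=1, Y=2, W=1, V=3, U=0, Z=2) weight 1/288
  (X=1, Y=2, W=1, V=3, U=0, Z=3) weight 1/288
  (X=1, Y=2, W=1, V=3, U=0, Z=4) weight 1/288
  (X=1, Y=2, W=1, V=3, U=0, Z=5) weight 1/288
  (X=1, Y=2, W=1, V=3, U=1, Z=2) weight 1/576
  (X=1, Y=2, W=1, V=3, U=1, Z=3) weight 1/576
  (X=1, Y=2, W=1, V=3, U=1, Z=4) weight 1/576
  (X=1, Y=2, W=1, V=3, U=1, Z=5) weight 1/576
  (X=1, Y=3, W=1, V=2, U=0, Z=2) weight 1/288
  … 119 more
Group by V:
  weight(V=2) = 1/6
  weight(V=3) = 1/6
Total weight = 1/6 + 1/6 = 1/3
P(V=2 | obs) = 1/6 / 1/3 = 1/2
P(V=3 | obs) = 1/6 / 1/3 = 1/2

P(V = 2 | obs) = 1/2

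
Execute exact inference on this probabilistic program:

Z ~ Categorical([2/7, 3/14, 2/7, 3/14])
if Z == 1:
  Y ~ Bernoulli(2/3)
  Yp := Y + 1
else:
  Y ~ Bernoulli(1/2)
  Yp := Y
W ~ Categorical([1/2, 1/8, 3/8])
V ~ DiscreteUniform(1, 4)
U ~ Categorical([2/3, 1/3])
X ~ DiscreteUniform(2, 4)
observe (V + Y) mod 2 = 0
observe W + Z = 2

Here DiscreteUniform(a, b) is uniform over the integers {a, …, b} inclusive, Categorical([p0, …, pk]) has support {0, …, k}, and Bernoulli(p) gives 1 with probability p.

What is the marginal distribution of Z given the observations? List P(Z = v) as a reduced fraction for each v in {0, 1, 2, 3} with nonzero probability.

P(Z=0) = 12/31, P(Z=1) = 3/31, P(Z=2) = 16/31

Enumerate traces; 72 have nonzero weight after conditioning:
  (Z=0, Y=0, W=2, V=2, U=0, X=2) weight 1/336
  (Z=0, Y=0, W=2, V=2, U=0, X=3) weight 1/336
  (Z=0, Y=0, W=2, V=2, U=0, X=4) weight 1/336
  (Z=0, Y=0, W=2, V=2, U=1, X=2) weight 1/672
  (Z=0, Y=0, W=2, V=2, U=1, X=3) weight 1/672
  (Z=0, Y=0, W=2, V=2, U=1, X=4) weight 1/672
  (Z=0, Y=0, W=2, V=4, U=0, X=2) weight 1/336
  (Z=0, Y=0, W=2, V=4, U=0, X=3) weight 1/336
  (Z=1, Y=0, W=1, V=2, U=0, X=2) weight 1/2016
  (Z=2, Y=0, W=0, V=2, U=0, X=2) weight 1/252
  … 62 more
Group by Z:
  weight(Z=0) = 3/56
  weight(Z=1) = 3/224
  weight(Z=2) = 1/14
Total weight = 3/56 + 3/224 + 1/14 = 31/224
P(Z=0 | obs) = 3/56 / 31/224 = 12/31
P(Z=1 | obs) = 3/224 / 31/224 = 3/31
P(Z=2 | obs) = 1/14 / 31/224 = 16/31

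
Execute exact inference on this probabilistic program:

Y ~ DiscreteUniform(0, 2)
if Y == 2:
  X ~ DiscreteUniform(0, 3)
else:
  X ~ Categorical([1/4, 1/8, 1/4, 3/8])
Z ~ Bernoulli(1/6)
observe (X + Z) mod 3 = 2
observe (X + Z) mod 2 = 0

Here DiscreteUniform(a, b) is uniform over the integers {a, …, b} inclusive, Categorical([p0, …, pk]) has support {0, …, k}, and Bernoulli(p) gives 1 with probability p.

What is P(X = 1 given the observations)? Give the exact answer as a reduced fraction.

Enumerate traces; 6 have nonzero weight after conditioning:
  (Y=0, X=1, Z=1) weight 1/144
  (Y=0, X=2, Z=0) weight 5/72
  (Y=1, X=1, Z=1) weight 1/144
  (Y=1, X=2, Z=0) weight 5/72
  (Y=2, X=1, Z=1) weight 1/72
  (Y=2, X=2, Z=0) weight 5/72
Group by X:
  weight(X=1) = 1/36
  weight(X=2) = 5/24
Total weight = 1/36 + 5/24 = 17/72
P(X=1 | obs) = 1/36 / 17/72 = 2/17
P(X=2 | obs) = 5/24 / 17/72 = 15/17

P(X = 1 | obs) = 2/17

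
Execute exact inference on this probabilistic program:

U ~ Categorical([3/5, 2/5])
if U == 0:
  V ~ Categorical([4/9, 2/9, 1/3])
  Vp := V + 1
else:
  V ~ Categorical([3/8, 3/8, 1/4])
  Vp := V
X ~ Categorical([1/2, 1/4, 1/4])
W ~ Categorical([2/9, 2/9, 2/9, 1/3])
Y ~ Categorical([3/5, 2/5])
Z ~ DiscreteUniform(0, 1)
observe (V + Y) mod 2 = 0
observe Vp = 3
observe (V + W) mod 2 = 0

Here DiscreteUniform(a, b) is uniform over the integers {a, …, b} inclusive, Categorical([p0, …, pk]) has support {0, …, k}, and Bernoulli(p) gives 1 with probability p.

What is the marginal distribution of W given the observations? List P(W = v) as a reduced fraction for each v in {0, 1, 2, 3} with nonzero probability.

P(W=0) = 1/2, P(W=2) = 1/2

Enumerate traces; 12 have nonzero weight after conditioning:
  (U=0, V=2, X=0, W=0, Y=0, Z=0) weight 1/150
  (U=0, V=2, X=0, W=0, Y=0, Z=1) weight 1/150
  (U=0, V=2, X=0, W=2, Y=0, Z=0) weight 1/150
  (U=0, V=2, X=0, W=2, Y=0, Z=1) weight 1/150
  (U=0, V=2, X=1, W=0, Y=0, Z=0) weight 1/300
  (U=0, V=2, X=1, W=0, Y=0, Z=1) weight 1/300
  (U=0, V=2, X=1, W=2, Y=0, Z=0) weight 1/300
  (U=0, V=2, X=1, W=2, Y=0, Z=1) weight 1/300
  … 4 more
Group by W:
  weight(W=0) = 2/75
  weight(W=2) = 2/75
Total weight = 2/75 + 2/75 = 4/75
P(W=0 | obs) = 2/75 / 4/75 = 1/2
P(W=2 | obs) = 2/75 / 4/75 = 1/2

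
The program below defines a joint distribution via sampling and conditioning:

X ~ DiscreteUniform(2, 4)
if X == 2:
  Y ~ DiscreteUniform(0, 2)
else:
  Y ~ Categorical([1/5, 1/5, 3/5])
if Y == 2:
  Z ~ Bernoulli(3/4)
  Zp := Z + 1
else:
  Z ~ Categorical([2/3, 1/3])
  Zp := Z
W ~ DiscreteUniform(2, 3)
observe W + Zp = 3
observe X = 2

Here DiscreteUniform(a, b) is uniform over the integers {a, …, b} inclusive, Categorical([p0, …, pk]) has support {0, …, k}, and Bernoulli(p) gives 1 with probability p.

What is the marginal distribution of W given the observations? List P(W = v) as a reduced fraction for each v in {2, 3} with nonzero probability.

Enumerate traces; 5 have nonzero weight after conditioning:
  (X=2, Y=0, Z=0, W=3) weight 1/27
  (X=2, Y=0, Z=1, W=2) weight 1/54
  (X=2, Y=1, Z=0, W=3) weight 1/27
  (X=2, Y=1, Z=1, W=2) weight 1/54
  (X=2, Y=2, Z=0, W=2) weight 1/72
Group by W:
  weight(W=2) = 11/216
  weight(W=3) = 2/27
Total weight = 11/216 + 2/27 = 1/8
P(W=2 | obs) = 11/216 / 1/8 = 11/27
P(W=3 | obs) = 2/27 / 1/8 = 16/27

P(W=2) = 11/27, P(W=3) = 16/27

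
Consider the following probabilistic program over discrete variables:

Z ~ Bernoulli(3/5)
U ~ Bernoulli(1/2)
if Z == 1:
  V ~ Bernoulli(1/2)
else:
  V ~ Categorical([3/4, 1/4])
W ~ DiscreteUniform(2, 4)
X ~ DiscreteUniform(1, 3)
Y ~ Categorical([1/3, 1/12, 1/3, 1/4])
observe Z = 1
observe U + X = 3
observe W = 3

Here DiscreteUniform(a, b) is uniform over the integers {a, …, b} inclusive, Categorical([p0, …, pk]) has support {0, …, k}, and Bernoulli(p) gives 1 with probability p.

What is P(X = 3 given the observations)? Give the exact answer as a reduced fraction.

Enumerate traces; 16 have nonzero weight after conditioning:
  (Z=1, U=0, V=0, W=3, X=3, Y=0) weight 1/180
  (Z=1, U=0, V=0, W=3, X=3, Y=1) weight 1/720
  (Z=1, U=0, V=0, W=3, X=3, Y=2) weight 1/180
  (Z=1, U=0, V=0, W=3, X=3, Y=3) weight 1/240
  (Z=1, U=0, V=1, W=3, X=3, Y=0) weight 1/180
  (Z=1, U=0, V=1, W=3, X=3, Y=1) weight 1/720
  (Z=1, U=0, V=1, W=3, X=3, Y=2) weight 1/180
  (Z=1, U=0, V=1, W=3, X=3, Y=3) weight 1/240
  (Z=1, U=1, V=0, W=3, X=2, Y=0) weight 1/180
  … 7 more
Group by X:
  weight(X=2) = 1/30
  weight(X=3) = 1/30
Total weight = 1/30 + 1/30 = 1/15
P(X=2 | obs) = 1/30 / 1/15 = 1/2
P(X=3 | obs) = 1/30 / 1/15 = 1/2

P(X = 3 | obs) = 1/2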